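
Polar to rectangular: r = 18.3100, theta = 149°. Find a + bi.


a = 18.3100*cos(149°) = 18.3100*(-0.857167) = -15.6947
b = 18.3100*sin(149°) = 18.3100*0.515038 = 9.4303

-15.6947 + 9.4303i


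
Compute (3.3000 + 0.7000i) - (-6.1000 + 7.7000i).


Real: 3.3 + 6.1 = 9.4
Imag: 0.7 - 7.7 = -7

9.4000 - 7.0000i


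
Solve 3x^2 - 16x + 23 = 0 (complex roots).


disc = (-16)^2 - 4*3*23 = 256 - 276 = -20
sqrt(|disc|) = sqrt(20) = 4.4721
Real part = 16/(2*3) = 2.6667
Imag part = 4.4721/(2*3) = 0.7454

2.6667 ± 0.7454i


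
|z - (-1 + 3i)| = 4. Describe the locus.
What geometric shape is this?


|z - z0| = r is a circle with center z0 and radius r.
Center = (-1, 3), radius = 4

Circle with center (-1, 3) and radius 4


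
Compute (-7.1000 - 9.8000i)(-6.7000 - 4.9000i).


Real = -7.1*(-6.7) - (-9.8)*(-4.9) = 47.57 - 48.02 = -0.45
Imag = -7.1*(-4.9) - (6.7)*(-9.8) = 34.79 + 65.66 = 100.45

-0.4500 + 100.4500i


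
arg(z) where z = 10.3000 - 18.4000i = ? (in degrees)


Re = 10.3, Im = -18.4
arg = atan2(-18.4, 10.3) = -60.7607 degrees

arg(z) = -60.7607 degrees


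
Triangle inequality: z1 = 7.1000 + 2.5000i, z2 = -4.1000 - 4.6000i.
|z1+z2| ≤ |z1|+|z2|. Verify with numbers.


|z1| = sqrt(7.1^2 + 2.5^2) = sqrt(56.66) = 7.5273
|z2| = sqrt((-4.1)^2 + (-4.6)^2) = sqrt(37.97) = 6.1620
z1+z2 = 3.0000 - 2.1000i
|z1+z2| = sqrt(13.41) = 3.6620
|z1|+|z2| = 7.5273 + 6.1620 = 13.6893

|z1+z2| = 3.6620 ≤ |z1|+|z2| = 13.6893 (verified)


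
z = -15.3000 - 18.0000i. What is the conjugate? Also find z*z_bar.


z_bar = -15.3000 + 18.0000i
z*z_bar = (-15.3)^2 + (-18)^2 = 234.09 + 324 = 558.09

z_bar = -15.3000 + 18.0000i, z*z_bar = 558.09


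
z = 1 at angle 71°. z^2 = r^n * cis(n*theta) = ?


r^2 = 1^2 = 1
n*theta = 2*71° = 142° = 142° (mod 360)
a = 1*cos(142°) = -0.7880
b = 1*sin(142°) = 0.6157

1 cis(142°) = -0.7880 + 0.6157i


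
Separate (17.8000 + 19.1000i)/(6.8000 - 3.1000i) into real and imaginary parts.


Multiply by conjugate: (17.8000 + 19.1000i)(6.8000 + 3.1000i) / (6.8^2 + (-3.1)^2)
Numerator real = 17.8*6.8 + 19.1*(-3.1) = 61.83
Numerator imag = 19.1*6.8 - 17.8*(-3.1) = 185.06
Denominator = 55.85
Re(z) = 61.83/55.85 = 1.1071
Im(z) = 185.06/55.85 = 3.3135

Re(z) = 1.1071, Im(z) = 3.3135


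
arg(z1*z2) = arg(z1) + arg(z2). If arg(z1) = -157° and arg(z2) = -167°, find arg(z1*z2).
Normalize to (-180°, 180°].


arg(z1*z2) = -157° - 167° = -324°
Normalized to (-180°, 180°]: 36°

36°


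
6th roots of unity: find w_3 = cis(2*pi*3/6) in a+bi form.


Angle = 360*3/6 = 180°
a = cos(180°) = -1.0000
b = sin(180°) = 0

-1.0000 + 0i


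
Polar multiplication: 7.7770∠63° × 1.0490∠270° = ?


r = 7.7770 * 1.0490 = 8.1581
theta = 63° + 270° = 333° = 333° (mod 360)

8.1581 cis(333°)


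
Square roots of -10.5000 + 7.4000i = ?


|z| = sqrt(110.25+54.76) = 12.8456
sqrt((|z|+a)/2) = sqrt((12.8456+(-10.5))/2) = sqrt(1.1728) = 1.0830
sqrt((|z|-a)/2) = sqrt((12.8456-(-10.5))/2) = sqrt(11.6728) = 3.4165

±(1.0830 + 3.4165i) i.e. 1.0830 + 3.4165i and -1.0830 - 3.4165i


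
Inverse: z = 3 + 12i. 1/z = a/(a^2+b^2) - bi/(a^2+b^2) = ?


|z|^2 = 9+144 = 153
1/z = (3 - 12i)/153

1/z = 0.0196 - 0.0784i


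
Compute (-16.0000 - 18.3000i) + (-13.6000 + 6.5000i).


Real: -16 - 13.6 = -29.6
Imag: -18.3 + 6.5 = -11.8

-29.6000 - 11.8000i


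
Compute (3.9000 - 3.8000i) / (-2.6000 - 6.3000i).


Conjugate of z2 = -2.6000 + 6.3000i
Numerator: (3.9000 - 3.8000i)(-2.6000 + 6.3000i) = 13.8000 + 34.4500i
Denominator: (-2.6)^2 + (-6.3)^2 = 46.45
Result = (13.8000 + 34.4500i)/46.45

0.2971 + 0.7417i


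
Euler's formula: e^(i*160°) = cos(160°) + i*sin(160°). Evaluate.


cos(160°) = -0.9397
sin(160°) = 0.3420

e^(i*160°) = -0.9397 + 0.3420i


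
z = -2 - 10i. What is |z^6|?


|z| = sqrt(4+100) = sqrt(104) = 10.1980
|z^6| = |z|^6 = (sqrt(104))^6 = 104^3 = 1124864

|z^6| = 1124864


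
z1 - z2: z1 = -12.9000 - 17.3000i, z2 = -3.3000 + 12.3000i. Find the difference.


Real: -12.9 + 3.3 = -9.6
Imag: -17.3 - 12.3 = -29.6

-9.6000 - 29.6000i


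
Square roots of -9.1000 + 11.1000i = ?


|z| = sqrt(82.81+123.21) = 14.3534
sqrt((|z|+a)/2) = sqrt((14.3534+(-9.1))/2) = sqrt(2.6267) = 1.6207
sqrt((|z|-a)/2) = sqrt((14.3534-(-9.1))/2) = sqrt(11.7267) = 3.4244

±(1.6207 + 3.4244i) i.e. 1.6207 + 3.4244i and -1.6207 - 3.4244i


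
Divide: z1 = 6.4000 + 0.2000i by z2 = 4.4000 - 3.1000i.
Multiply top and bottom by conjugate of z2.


Conjugate of z2 = 4.4000 + 3.1000i
Numerator: (6.4000 + 0.2000i)(4.4000 + 3.1000i) = 27.5400 + 20.7200i
Denominator: 4.4^2 + (-3.1)^2 = 28.97
Result = (27.5400 + 20.7200i)/28.97

0.9506 + 0.7152i


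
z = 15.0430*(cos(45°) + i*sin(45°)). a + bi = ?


a = 15.0430*cos(45°) = 15.0430*0.707107 = 10.6370
b = 15.0430*sin(45°) = 15.0430*0.707107 = 10.6370

10.6370 + 10.6370i


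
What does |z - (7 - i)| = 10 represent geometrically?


|z - z0| = r is a circle with center z0 and radius r.
Center = (7, -1), radius = 10

Circle with center (7, -1) and radius 10


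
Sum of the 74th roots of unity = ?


The sum of all 74th roots of unity is 0.
Geometric series: (1 - w^74)/(1 - w) = (1-1)/(1-w) = 0 since w^74 = 1, w ≠ 1.
Alternatively: coefficient of z^73 in z^74 - 1 is 0.

0


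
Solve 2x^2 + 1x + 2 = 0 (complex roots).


disc = 1^2 - 4*2*2 = 1 - 16 = -15
sqrt(|disc|) = sqrt(15) = 3.8730
Real part = -1/(2*2) = -0.2500
Imag part = 3.8730/(2*2) = 0.9682

-0.2500 ± 0.9682i


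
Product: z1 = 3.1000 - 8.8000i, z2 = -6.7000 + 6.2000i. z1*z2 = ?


Real = 3.1*(-6.7) - (-8.8)*6.2 = -20.77 - (-54.56) = 33.79
Imag = 3.1*6.2 - (6.7)*(-8.8) = 19.22 + 58.96 = 78.18

33.7900 + 78.1800i


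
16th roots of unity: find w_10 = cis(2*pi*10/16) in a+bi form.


Angle = 360*10/16 = 225°
a = cos(225°) = -0.7071
b = sin(225°) = -0.7071

-0.7071 - 0.7071i


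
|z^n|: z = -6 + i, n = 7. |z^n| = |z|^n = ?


|z| = sqrt(36+1) = sqrt(37) = 6.0828
|z^7| = |z|^7 = (sqrt(37))^7 = 37^3 * sqrt(37) = 50653*sqrt(37)

|z^7| = 50653*sqrt(37) ≈ 308110.1704


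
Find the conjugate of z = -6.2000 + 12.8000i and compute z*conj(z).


z_bar = -6.2000 - 12.8000i
z*z_bar = (-6.2)^2 + 12.8^2 = 38.44 + 163.84 = 202.28

z_bar = -6.2000 - 12.8000i, z*z_bar = 202.28


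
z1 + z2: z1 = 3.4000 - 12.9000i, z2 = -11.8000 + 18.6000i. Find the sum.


Real: 3.4 - 11.8 = -8.4
Imag: -12.9 + 18.6 = 5.7

-8.4000 + 5.7000i


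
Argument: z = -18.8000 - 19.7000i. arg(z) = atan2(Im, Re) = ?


Re = -18.8, Im = -19.7
arg = atan2(-19.7, -18.8) = -133.6609 degrees

arg(z) = -133.6609 degrees


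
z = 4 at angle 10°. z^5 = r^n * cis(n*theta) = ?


r^5 = 4^5 = 1024
n*theta = 5*10° = 50° = 50° (mod 360)
a = 1024*cos(50°) = 658.2145
b = 1024*sin(50°) = 784.4295

1024 cis(50°) = 658.2145 + 784.4295i


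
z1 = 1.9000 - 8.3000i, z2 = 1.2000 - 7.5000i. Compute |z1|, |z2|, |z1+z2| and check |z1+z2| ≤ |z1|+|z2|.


|z1| = sqrt(1.9^2 + (-8.3)^2) = sqrt(72.5) = 8.5147
|z2| = sqrt(1.2^2 + (-7.5)^2) = sqrt(57.69) = 7.5954
z1+z2 = 3.1000 - 15.8000i
|z1+z2| = sqrt(259.25) = 16.1012
|z1|+|z2| = 8.5147 + 7.5954 = 16.1101

|z1+z2| = 16.1012 ≤ |z1|+|z2| = 16.1101 (verified)


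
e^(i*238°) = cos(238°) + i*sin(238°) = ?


cos(238°) = -0.5299
sin(238°) = -0.8480

e^(i*238°) = -0.5299 - 0.8480i


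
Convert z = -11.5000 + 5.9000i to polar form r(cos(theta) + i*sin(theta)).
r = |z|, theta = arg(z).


r = sqrt(132.25+34.81) = sqrt(167.06) = 12.9252
theta = atan2(5.9, -11.5) = 152.8402 degrees

r = 12.9252, theta = 152.8402 degrees


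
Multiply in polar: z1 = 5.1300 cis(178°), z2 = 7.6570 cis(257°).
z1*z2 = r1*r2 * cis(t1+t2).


r = 5.1300 * 7.6570 = 39.2804
theta = 178° + 257° = 435° = 75° (mod 360)

39.2804 cis(75°)


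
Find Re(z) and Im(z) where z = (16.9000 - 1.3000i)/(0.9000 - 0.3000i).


Multiply by conjugate: (16.9000 - 1.3000i)(0.9000 + 0.3000i) / (0.9^2 + (-0.3)^2)
Numerator real = 16.9*0.9 - (1.3)*(-0.3) = 15.6
Numerator imag = -1.3*0.9 - 16.9*(-0.3) = 3.9
Denominator = 0.9
Re(z) = 15.6/0.9 = 17.3333
Im(z) = 3.9/0.9 = 4.3333

Re(z) = 17.3333, Im(z) = 4.3333


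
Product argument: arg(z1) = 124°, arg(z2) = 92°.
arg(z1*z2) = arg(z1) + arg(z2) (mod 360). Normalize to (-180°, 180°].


arg(z1*z2) = 124° + 92° = 216°
Normalized to (-180°, 180°]: -144°

-144°


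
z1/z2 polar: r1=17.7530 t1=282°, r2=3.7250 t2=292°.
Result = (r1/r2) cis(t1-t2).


r = 17.7530 / 3.7250 = 4.7659
theta = 282° - 292° = -10° = 350° (mod 360)

4.7659 cis(350°)


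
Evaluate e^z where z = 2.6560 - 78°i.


e^2.6560 = 14.2392
cos(-78°) = 0.20791
sin(-78°) = -0.97815
Real = 14.2392*0.20791 = 2.9605
Imag = 14.2392*(-0.97815) = -13.9281

2.9605 - 13.9281i


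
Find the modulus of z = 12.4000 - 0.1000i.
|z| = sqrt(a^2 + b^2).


|z| = sqrt(12.4^2 + (-0.1)^2) = sqrt(153.76 + 0.01) = sqrt(153.77) = 12.4004

|z| = 12.4004


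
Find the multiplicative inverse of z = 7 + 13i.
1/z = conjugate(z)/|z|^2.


|z|^2 = 49+169 = 218
1/z = (7 - 13i)/218

1/z = 0.0321 - 0.0596i


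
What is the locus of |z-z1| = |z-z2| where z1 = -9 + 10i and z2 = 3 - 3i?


Equal distances means the locus is the perpendicular bisector of z1 and z2.
Midpoint = ((-9+3)/2, (10+(-3))/2) = (-3.0000, 3.5000)

Perpendicular bisector through (-3.0000, 3.5000)


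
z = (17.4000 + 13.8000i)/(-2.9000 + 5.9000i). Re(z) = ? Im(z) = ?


Multiply by conjugate: (17.4000 + 13.8000i)(-2.9000 - 5.9000i) / ((-2.9)^2 + 5.9^2)
Numerator real = 17.4*(-2.9) + 13.8*5.9 = 30.96
Numerator imag = 13.8*(-2.9) - 17.4*5.9 = -142.68
Denominator = 43.22
Re(z) = 30.96/43.22 = 0.7163
Im(z) = -142.68/43.22 = -3.3012

Re(z) = 0.7163, Im(z) = -3.3012


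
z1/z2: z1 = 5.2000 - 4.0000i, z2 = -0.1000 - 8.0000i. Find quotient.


Conjugate of z2 = -0.1000 + 8.0000i
Numerator: (5.2000 - 4.0000i)(-0.1000 + 8.0000i) = 31.4800 + 42.0000i
Denominator: (-0.1)^2 + (-8)^2 = 64.01
Result = (31.4800 + 42.0000i)/64.01

0.4918 + 0.6561i


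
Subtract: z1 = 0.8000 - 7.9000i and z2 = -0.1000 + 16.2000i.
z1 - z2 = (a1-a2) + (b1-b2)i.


Real: 0.8 + 0.1 = 0.9
Imag: -7.9 - 16.2 = -24.1

0.9000 - 24.1000i


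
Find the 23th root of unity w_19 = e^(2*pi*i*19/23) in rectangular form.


Angle = 360*19/23 = 297.3913°
a = cos(297.3913°) = 0.4601
b = sin(297.3913°) = -0.8879

0.4601 - 0.8879i


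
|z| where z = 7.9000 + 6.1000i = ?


|z| = sqrt(7.9^2 + 6.1^2) = sqrt(62.41 + 37.21) = sqrt(99.62) = 9.9810

|z| = 9.9810


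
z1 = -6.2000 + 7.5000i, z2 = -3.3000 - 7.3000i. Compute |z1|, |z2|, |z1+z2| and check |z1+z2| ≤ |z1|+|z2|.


|z1| = sqrt((-6.2)^2 + 7.5^2) = sqrt(94.69) = 9.7309
|z2| = sqrt((-3.3)^2 + (-7.3)^2) = sqrt(64.18) = 8.0112
z1+z2 = -9.5000 + 0.2000i
|z1+z2| = sqrt(90.29) = 9.5021
|z1|+|z2| = 9.7309 + 8.0112 = 17.7421

|z1+z2| = 9.5021 ≤ |z1|+|z2| = 17.7421 (verified)


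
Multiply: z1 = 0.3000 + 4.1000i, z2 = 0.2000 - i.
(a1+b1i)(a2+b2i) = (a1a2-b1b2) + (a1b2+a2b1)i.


Real = 0.3*0.2 - 4.1*(-1) = 0.06 - (-4.1) = 4.16
Imag = 0.3*(-1) + 0.2*4.1 = -0.3 + 0.82 = 0.52

4.1600 + 0.5200i


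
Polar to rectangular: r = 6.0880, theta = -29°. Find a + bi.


a = 6.0880*cos(-29°) = 6.0880*0.87462 = 5.3247
b = 6.0880*sin(-29°) = 6.0880*(-0.4848) = -2.9515

5.3247 - 2.9515i


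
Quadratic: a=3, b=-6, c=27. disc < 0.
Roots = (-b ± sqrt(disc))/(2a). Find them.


disc = (-6)^2 - 4*3*27 = 36 - 324 = -288
sqrt(|disc|) = sqrt(288) = 16.9706
Real part = 6/(2*3) = 1.0000
Imag part = 16.9706/(2*3) = 2.8284

1.0000 ± 2.8284i


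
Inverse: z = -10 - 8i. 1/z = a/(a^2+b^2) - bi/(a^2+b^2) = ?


|z|^2 = 100+64 = 164
1/z = (-10 + 8i)/164

1/z = -0.0610 + 0.0488i


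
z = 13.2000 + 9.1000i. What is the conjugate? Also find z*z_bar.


z_bar = 13.2000 - 9.1000i
z*z_bar = 13.2^2 + 9.1^2 = 174.24 + 82.81 = 257.05

z_bar = 13.2000 - 9.1000i, z*z_bar = 257.05


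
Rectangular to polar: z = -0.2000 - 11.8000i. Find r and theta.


r = sqrt(0.04+139.24) = sqrt(139.28) = 11.8017
theta = atan2(-11.8, -0.2) = -90.9710 degrees

r = 11.8017, theta = -90.9710 degrees


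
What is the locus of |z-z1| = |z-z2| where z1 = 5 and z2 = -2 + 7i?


Equal distances means the locus is the perpendicular bisector of z1 and z2.
Midpoint = ((5+(-2))/2, (0+7)/2) = (1.5000, 3.5000)

Perpendicular bisector through (1.5000, 3.5000)


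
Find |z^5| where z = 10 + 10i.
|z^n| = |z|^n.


|z| = sqrt(100+100) = sqrt(200) = 14.1421
|z^5| = |z|^5 = (sqrt(200))^5 = 200^2 * sqrt(200) = 40000*sqrt(200)

|z^5| = 40000*sqrt(200) ≈ 565685.4249


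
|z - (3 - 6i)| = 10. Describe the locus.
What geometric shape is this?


|z - z0| = r is a circle with center z0 and radius r.
Center = (3, -6), radius = 10

Circle with center (3, -6) and radius 10


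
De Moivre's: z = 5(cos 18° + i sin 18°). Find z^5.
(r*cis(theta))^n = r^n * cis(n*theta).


r^5 = 5^5 = 3125
n*theta = 5*18° = 90° = 90° (mod 360)
a = 3125*cos(90°) = 0
b = 3125*sin(90°) = 3125.0000

3125 cis(90°) = 0 + 3125.0000i


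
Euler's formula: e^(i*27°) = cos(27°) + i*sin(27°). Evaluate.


cos(27°) = 0.8910
sin(27°) = 0.4540

e^(i*27°) = 0.8910 + 0.4540i


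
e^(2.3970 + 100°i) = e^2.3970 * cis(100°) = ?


e^2.3970 = 10.9902
cos(100°) = -0.17365
sin(100°) = 0.984808
Real = 10.9902*(-0.17365) = -1.9084
Imag = 10.9902*0.984808 = 10.8232

-1.9084 + 10.8232i


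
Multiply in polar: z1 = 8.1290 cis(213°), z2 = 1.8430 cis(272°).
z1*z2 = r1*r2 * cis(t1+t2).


r = 8.1290 * 1.8430 = 14.9817
theta = 213° + 272° = 485° = 125° (mod 360)

14.9817 cis(125°)


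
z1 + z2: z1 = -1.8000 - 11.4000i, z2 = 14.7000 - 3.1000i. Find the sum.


Real: -1.8 + 14.7 = 12.9
Imag: -11.4 - 3.1 = -14.5

12.9000 - 14.5000i


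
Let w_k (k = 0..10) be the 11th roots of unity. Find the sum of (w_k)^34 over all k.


The roots are w_k = w^k with w = e^(2*pi*i/11), and (w^k)^34 = (w^34)^k.
So S = 1 + u + u^2 + ... + u^(10) with u = w^34.
34 = 3*11 + 1, so 34 is not a multiple of 11: u = (w^11)^3 * w^1 = w^1 ≠ 1 (w is a primitive 11th root), while u^11 = (w^11)^34 = 1.
Geometric series: S = (1 - u^11)/(1 - u) = (1 - 1)/(1 - u) = 0

S = 0


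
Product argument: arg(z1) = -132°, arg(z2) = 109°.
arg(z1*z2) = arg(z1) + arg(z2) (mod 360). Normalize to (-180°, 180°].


arg(z1*z2) = -132° + 109° = -23°
Normalized to (-180°, 180°]: -23°

-23°


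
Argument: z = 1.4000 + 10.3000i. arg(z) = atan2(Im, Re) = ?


Re = 1.4, Im = 10.3
arg = atan2(10.3, 1.4) = 82.2597 degrees

arg(z) = 82.2597 degrees


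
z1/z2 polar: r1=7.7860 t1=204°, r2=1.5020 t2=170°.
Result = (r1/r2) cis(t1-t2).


r = 7.7860 / 1.5020 = 5.1838
theta = 204° - 170° = 34° = 34° (mod 360)

5.1838 cis(34°)


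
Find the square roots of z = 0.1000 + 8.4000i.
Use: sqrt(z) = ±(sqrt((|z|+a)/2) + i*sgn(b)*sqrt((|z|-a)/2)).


|z| = sqrt(0.01+70.56) = 8.4006
sqrt((|z|+a)/2) = sqrt((8.4006+0.1)/2) = sqrt(4.2503) = 2.0616
sqrt((|z|-a)/2) = sqrt((8.4006-0.1)/2) = sqrt(4.1503) = 2.0372

±(2.0616 + 2.0372i) i.e. 2.0616 + 2.0372i and -2.0616 - 2.0372i


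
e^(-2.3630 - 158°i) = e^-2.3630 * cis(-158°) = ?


e^-2.3630 = 0.09414
cos(-158°) = -0.9272
sin(-158°) = -0.3746
Real = 0.09414*(-0.9272) = -0.0873
Imag = 0.09414*(-0.3746) = -0.0353

-0.0873 - 0.0353i


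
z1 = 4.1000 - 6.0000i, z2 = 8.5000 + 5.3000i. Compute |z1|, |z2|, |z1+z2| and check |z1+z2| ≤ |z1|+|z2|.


|z1| = sqrt(4.1^2 + (-6)^2) = sqrt(52.81) = 7.2670
|z2| = sqrt(8.5^2 + 5.3^2) = sqrt(100.34) = 10.0170
z1+z2 = 12.6000 - 0.7000i
|z1+z2| = sqrt(159.25) = 12.6194
|z1|+|z2| = 7.2670 + 10.0170 = 17.2840

|z1+z2| = 12.6194 ≤ |z1|+|z2| = 17.2840 (verified)


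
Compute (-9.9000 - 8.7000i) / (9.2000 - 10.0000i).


Conjugate of z2 = 9.2000 + 10.0000i
Numerator: (-9.9000 - 8.7000i)(9.2000 + 10.0000i) = -4.0800 - 179.0400i
Denominator: 9.2^2 + (-10)^2 = 184.64
Result = (-4.0800 - 179.0400i)/184.64

-0.0221 - 0.9697i


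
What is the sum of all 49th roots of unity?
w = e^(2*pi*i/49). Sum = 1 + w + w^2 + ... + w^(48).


The sum of all 49th roots of unity is 0.
Geometric series: (1 - w^49)/(1 - w) = (1-1)/(1-w) = 0 since w^49 = 1, w ≠ 1.
Alternatively: coefficient of z^48 in z^49 - 1 is 0.

0


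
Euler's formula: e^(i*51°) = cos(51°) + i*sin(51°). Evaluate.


cos(51°) = 0.6293
sin(51°) = 0.7771

e^(i*51°) = 0.6293 + 0.7771i


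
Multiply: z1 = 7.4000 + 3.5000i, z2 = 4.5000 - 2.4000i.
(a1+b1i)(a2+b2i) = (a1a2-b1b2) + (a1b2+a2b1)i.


Real = 7.4*4.5 - 3.5*(-2.4) = 33.3 - (-8.4) = 41.7
Imag = 7.4*(-2.4) + 4.5*3.5 = -17.76 + 15.75 = -2.01

41.7000 - 2.0100i


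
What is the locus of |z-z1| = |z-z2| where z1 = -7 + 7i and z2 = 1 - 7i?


Equal distances means the locus is the perpendicular bisector of z1 and z2.
Midpoint = ((-7+1)/2, (7+(-7))/2) = (-3.0000, 0)

Perpendicular bisector through (-3.0000, 0)


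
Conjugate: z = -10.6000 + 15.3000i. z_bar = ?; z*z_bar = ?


z_bar = -10.6000 - 15.3000i
z*z_bar = (-10.6)^2 + 15.3^2 = 112.36 + 234.09 = 346.45

z_bar = -10.6000 - 15.3000i, z*z_bar = 346.45


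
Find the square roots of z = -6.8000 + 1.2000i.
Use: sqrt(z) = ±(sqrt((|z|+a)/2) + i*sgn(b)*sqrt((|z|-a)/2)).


|z| = sqrt(46.24+1.44) = 6.9051
sqrt((|z|+a)/2) = sqrt((6.9051+(-6.8))/2) = sqrt(0.0525) = 0.2292
sqrt((|z|-a)/2) = sqrt((6.9051-(-6.8))/2) = sqrt(6.8525) = 2.6177

±(0.2292 + 2.6177i) i.e. 0.2292 + 2.6177i and -0.2292 - 2.6177i


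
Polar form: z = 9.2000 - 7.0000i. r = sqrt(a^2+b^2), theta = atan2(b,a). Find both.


r = sqrt(84.64+49) = sqrt(133.64) = 11.5603
theta = atan2(-7, 9.2) = -37.2664 degrees

r = 11.5603, theta = -37.2664 degrees


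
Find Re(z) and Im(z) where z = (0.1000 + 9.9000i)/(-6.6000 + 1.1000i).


Multiply by conjugate: (0.1000 + 9.9000i)(-6.6000 - 1.1000i) / ((-6.6)^2 + 1.1^2)
Numerator real = 0.1*(-6.6) + 9.9*1.1 = 10.23
Numerator imag = 9.9*(-6.6) - 0.1*1.1 = -65.45
Denominator = 44.77
Re(z) = 10.23/44.77 = 0.2285
Im(z) = -65.45/44.77 = -1.4619

Re(z) = 0.2285, Im(z) = -1.4619


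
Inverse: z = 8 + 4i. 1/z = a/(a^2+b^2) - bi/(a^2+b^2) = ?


|z|^2 = 64+16 = 80
1/z = (8 - 4i)/80

1/z = 0.1000 - 0.0500i


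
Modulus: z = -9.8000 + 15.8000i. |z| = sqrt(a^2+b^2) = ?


|z| = sqrt((-9.8)^2 + 15.8^2) = sqrt(96.04 + 249.64) = sqrt(345.68) = 18.5925

|z| = 18.5925


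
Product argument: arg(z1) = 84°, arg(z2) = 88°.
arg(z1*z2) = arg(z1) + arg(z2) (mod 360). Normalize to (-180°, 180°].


arg(z1*z2) = 84° + 88° = 172°
Normalized to (-180°, 180°]: 172°

172°


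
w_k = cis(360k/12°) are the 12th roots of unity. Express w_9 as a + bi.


Angle = 360*9/12 = 270°
a = cos(270°) = 0
b = sin(270°) = -1.0000

0 - 1.0000i


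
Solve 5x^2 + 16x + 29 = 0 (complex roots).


disc = 16^2 - 4*5*29 = 256 - 580 = -324
sqrt(|disc|) = sqrt(324) = 18.0000
Real part = -16/(2*5) = -1.6000
Imag part = 18.0000/(2*5) = 1.8000

-1.6000 ± 1.8000i


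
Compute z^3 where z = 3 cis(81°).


r^3 = 3^3 = 27
n*theta = 3*81° = 243° = 243° (mod 360)
a = 27*cos(243°) = -12.2577
b = 27*sin(243°) = -24.0572

27 cis(243°) = -12.2577 - 24.0572i


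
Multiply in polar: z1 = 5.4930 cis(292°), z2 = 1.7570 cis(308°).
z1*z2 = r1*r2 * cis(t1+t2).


r = 5.4930 * 1.7570 = 9.6512
theta = 292° + 308° = 600° = 240° (mod 360)

9.6512 cis(240°)


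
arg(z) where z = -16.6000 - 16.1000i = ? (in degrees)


Re = -16.6, Im = -16.1
arg = atan2(-16.1, -16.6) = -135.8760 degrees

arg(z) = -135.8760 degrees


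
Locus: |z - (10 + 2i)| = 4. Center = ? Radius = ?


|z - z0| = r is a circle with center z0 and radius r.
Center = (10, 2), radius = 4

Circle with center (10, 2) and radius 4


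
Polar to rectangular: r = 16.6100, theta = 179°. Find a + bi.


a = 16.6100*cos(179°) = 16.6100*(-0.99985) = -16.6075
b = 16.6100*sin(179°) = 16.6100*0.017452 = 0.2899

-16.6075 + 0.2899i


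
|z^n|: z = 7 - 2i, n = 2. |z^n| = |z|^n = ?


|z| = sqrt(49+4) = sqrt(53) = 7.2801
|z^2| = |z|^2 = (sqrt(53))^2 = 53

|z^2| = 53


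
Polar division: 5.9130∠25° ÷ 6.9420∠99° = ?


r = 5.9130 / 6.9420 = 0.8518
theta = 25° - 99° = -74° = 286° (mod 360)

0.8518 cis(286°)


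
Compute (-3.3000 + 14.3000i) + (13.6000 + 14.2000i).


Real: -3.3 + 13.6 = 10.3
Imag: 14.3 + 14.2 = 28.5

10.3000 + 28.5000i


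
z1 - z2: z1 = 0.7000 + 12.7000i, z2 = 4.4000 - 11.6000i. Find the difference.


Real: 0.7 - 4.4 = -3.7
Imag: 12.7 + 11.6 = 24.3

-3.7000 + 24.3000i


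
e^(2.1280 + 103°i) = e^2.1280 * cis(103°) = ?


e^2.1280 = 8.39805
cos(103°) = -0.2249511
sin(103°) = 0.97437
Real = 8.39805*(-0.2249511) = -1.8892
Imag = 8.39805*0.97437 = 8.1828

-1.8892 + 8.1828i


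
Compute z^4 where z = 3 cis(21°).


r^4 = 3^4 = 81
n*theta = 4*21° = 84° = 84° (mod 360)
a = 81*cos(84°) = 8.4668
b = 81*sin(84°) = 80.5563

81 cis(84°) = 8.4668 + 80.5563i


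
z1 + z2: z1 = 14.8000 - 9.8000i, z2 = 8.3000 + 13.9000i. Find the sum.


Real: 14.8 + 8.3 = 23.1
Imag: -9.8 + 13.9 = 4.1

23.1000 + 4.1000i


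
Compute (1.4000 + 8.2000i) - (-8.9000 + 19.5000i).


Real: 1.4 + 8.9 = 10.3
Imag: 8.2 - 19.5 = -11.3

10.3000 - 11.3000i


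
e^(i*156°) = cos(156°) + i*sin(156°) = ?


cos(156°) = -0.9135
sin(156°) = 0.4067

e^(i*156°) = -0.9135 + 0.4067i


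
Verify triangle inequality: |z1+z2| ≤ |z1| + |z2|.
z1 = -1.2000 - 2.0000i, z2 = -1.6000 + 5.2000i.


|z1| = sqrt((-1.2)^2 + (-2)^2) = sqrt(5.44) = 2.3324
|z2| = sqrt((-1.6)^2 + 5.2^2) = sqrt(29.6) = 5.4406
z1+z2 = -2.8000 + 3.2000i
|z1+z2| = sqrt(18.08) = 4.2521
|z1|+|z2| = 2.3324 + 5.4406 = 7.7730

|z1+z2| = 4.2521 ≤ |z1|+|z2| = 7.7730 (verified)


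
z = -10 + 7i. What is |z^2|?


|z| = sqrt(100+49) = sqrt(149) = 12.2066
|z^2| = |z|^2 = (sqrt(149))^2 = 149

|z^2| = 149


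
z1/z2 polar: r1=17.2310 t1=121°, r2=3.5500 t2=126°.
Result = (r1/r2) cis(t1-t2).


r = 17.2310 / 3.5500 = 4.8538
theta = 121° - 126° = -5° = 355° (mod 360)

4.8538 cis(355°)


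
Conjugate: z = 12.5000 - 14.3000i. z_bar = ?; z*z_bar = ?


z_bar = 12.5000 + 14.3000i
z*z_bar = 12.5^2 + (-14.3)^2 = 156.25 + 204.49 = 360.74

z_bar = 12.5000 + 14.3000i, z*z_bar = 360.74


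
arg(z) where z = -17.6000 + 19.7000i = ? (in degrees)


Re = -17.6, Im = 19.7
arg = atan2(19.7, -17.6) = 131.7776 degrees

arg(z) = 131.7776 degrees


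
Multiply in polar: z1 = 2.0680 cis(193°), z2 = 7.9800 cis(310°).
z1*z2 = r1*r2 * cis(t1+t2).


r = 2.0680 * 7.9800 = 16.5026
theta = 193° + 310° = 503° = 143° (mod 360)

16.5026 cis(143°)


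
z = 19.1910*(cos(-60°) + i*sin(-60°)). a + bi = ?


a = 19.1910*cos(-60°) = 19.1910*0.5 = 9.5955
b = 19.1910*sin(-60°) = 19.1910*(-0.866025) = -16.6199

9.5955 - 16.6199i


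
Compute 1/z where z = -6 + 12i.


|z|^2 = 36+144 = 180
1/z = (-6 - 12i)/180

1/z = -0.0333 - 0.0667i


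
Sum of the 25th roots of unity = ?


The sum of all 25th roots of unity is 0.
Geometric series: (1 - w^25)/(1 - w) = (1-1)/(1-w) = 0 since w^25 = 1, w ≠ 1.
Alternatively: coefficient of z^24 in z^25 - 1 is 0.

0


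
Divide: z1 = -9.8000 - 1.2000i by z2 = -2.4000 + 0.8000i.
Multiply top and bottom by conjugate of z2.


Conjugate of z2 = -2.4000 - 0.8000i
Numerator: (-9.8000 - 1.2000i)(-2.4000 - 0.8000i) = 22.5600 + 10.7200i
Denominator: (-2.4)^2 + 0.8^2 = 6.4
Result = (22.5600 + 10.7200i)/6.4

3.5250 + 1.6750i


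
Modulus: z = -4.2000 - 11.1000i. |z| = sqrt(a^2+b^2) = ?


|z| = sqrt((-4.2)^2 + (-11.1)^2) = sqrt(17.64 + 123.21) = sqrt(140.85) = 11.8680

|z| = 11.8680


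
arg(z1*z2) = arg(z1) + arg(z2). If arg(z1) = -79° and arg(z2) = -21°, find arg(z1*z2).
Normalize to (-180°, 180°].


arg(z1*z2) = -79° - 21° = -100°
Normalized to (-180°, 180°]: -100°

-100°


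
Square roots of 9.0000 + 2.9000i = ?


|z| = sqrt(81+8.41) = 9.4557
sqrt((|z|+a)/2) = sqrt((9.4557+9)/2) = sqrt(9.2278) = 3.0377
sqrt((|z|-a)/2) = sqrt((9.4557-9)/2) = sqrt(0.2278) = 0.4773

±(3.0377 + 0.4773i) i.e. 3.0377 + 0.4773i and -3.0377 - 0.4773i


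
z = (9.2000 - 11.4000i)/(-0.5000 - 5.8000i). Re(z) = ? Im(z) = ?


Multiply by conjugate: (9.2000 - 11.4000i)(-0.5000 + 5.8000i) / ((-0.5)^2 + (-5.8)^2)
Numerator real = 9.2*(-0.5) - (11.4)*(-5.8) = 61.52
Numerator imag = -11.4*(-0.5) - 9.2*(-5.8) = 59.06
Denominator = 33.89
Re(z) = 61.52/33.89 = 1.8153
Im(z) = 59.06/33.89 = 1.7427

Re(z) = 1.8153, Im(z) = 1.7427


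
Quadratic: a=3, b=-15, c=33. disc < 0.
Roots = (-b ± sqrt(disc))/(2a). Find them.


disc = (-15)^2 - 4*3*33 = 225 - 396 = -171
sqrt(|disc|) = sqrt(171) = 13.0767
Real part = 15/(2*3) = 2.5000
Imag part = 13.0767/(2*3) = 2.1794

2.5000 ± 2.1794i


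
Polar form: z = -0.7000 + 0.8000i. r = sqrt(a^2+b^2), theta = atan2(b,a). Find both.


r = sqrt(0.49+0.64) = sqrt(1.13) = 1.0630
theta = atan2(0.8, -0.7) = 131.1859 degrees

r = 1.0630, theta = 131.1859 degrees


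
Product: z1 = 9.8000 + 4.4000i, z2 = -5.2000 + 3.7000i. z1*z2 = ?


Real = 9.8*(-5.2) - 4.4*3.7 = -50.96 - 16.28 = -67.24
Imag = 9.8*3.7 - (5.2)*4.4 = 36.26 - (22.88) = 13.38

-67.2400 + 13.3800i


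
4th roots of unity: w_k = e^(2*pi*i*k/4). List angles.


The 4th roots of unity are cis(360k/4°) for k=0..3
Angle step = 360/4 = 90°
Primitive root: cis(90°)
Primitive root = 0 + 1.0000i

4 roots at angles: 0°, 90°, 180°, 270°


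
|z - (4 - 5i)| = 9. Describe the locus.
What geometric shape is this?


|z - z0| = r is a circle with center z0 and radius r.
Center = (4, -5), radius = 9

Circle with center (4, -5) and radius 9


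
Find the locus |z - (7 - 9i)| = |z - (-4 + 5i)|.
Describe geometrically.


Equal distances means the locus is the perpendicular bisector of z1 and z2.
Midpoint = ((7+(-4))/2, (-9+5)/2) = (1.5000, -2.0000)

Perpendicular bisector through (1.5000, -2.0000)


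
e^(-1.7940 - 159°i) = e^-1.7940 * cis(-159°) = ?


e^-1.7940 = 0.16629
cos(-159°) = -0.9336
sin(-159°) = -0.3584
Real = 0.16629*(-0.9336) = -0.1552
Imag = 0.16629*(-0.3584) = -0.0596

-0.1552 - 0.0596i


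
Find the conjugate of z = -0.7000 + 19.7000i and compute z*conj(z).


z_bar = -0.7000 - 19.7000i
z*z_bar = (-0.7)^2 + 19.7^2 = 0.49 + 388.09 = 388.58

z_bar = -0.7000 - 19.7000i, z*z_bar = 388.58


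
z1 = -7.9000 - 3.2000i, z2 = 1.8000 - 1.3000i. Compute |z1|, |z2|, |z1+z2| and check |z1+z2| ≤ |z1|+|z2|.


|z1| = sqrt((-7.9)^2 + (-3.2)^2) = sqrt(72.65) = 8.5235
|z2| = sqrt(1.8^2 + (-1.3)^2) = sqrt(4.93) = 2.2204
z1+z2 = -6.1000 - 4.5000i
|z1+z2| = sqrt(57.46) = 7.5802
|z1|+|z2| = 8.5235 + 2.2204 = 10.7439

|z1+z2| = 7.5802 ≤ |z1|+|z2| = 10.7439 (verified)


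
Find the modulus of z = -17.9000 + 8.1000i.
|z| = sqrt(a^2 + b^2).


|z| = sqrt((-17.9)^2 + 8.1^2) = sqrt(320.41 + 65.61) = sqrt(386.02) = 19.6474

|z| = 19.6474


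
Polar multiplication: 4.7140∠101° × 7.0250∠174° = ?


r = 4.7140 * 7.0250 = 33.1159
theta = 101° + 174° = 275° = 275° (mod 360)

33.1159 cis(275°)


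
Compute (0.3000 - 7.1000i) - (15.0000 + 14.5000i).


Real: 0.3 - 15 = -14.7
Imag: -7.1 - 14.5 = -21.6

-14.7000 - 21.6000i


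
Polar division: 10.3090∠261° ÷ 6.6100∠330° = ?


r = 10.3090 / 6.6100 = 1.5596
theta = 261° - 330° = -69° = 291° (mod 360)

1.5596 cis(291°)


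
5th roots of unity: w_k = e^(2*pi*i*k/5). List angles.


The 5th roots of unity are cis(360k/5°) for k=0..4
Angle step = 360/5 = 72°
Primitive root: cis(72°)
Primitive root = 0.3090 + 0.9511i

5 roots at angles: 0°, 72°, 144°, 216°, 288°


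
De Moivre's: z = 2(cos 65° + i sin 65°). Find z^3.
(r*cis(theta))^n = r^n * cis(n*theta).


r^3 = 2^3 = 8
n*theta = 3*65° = 195° = 195° (mod 360)
a = 8*cos(195°) = -7.7274
b = 8*sin(195°) = -2.0706

8 cis(195°) = -7.7274 - 2.0706i


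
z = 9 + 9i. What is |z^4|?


|z| = sqrt(81+81) = sqrt(162) = 12.7279
|z^4| = |z|^4 = (sqrt(162))^4 = 162^2 = 26244

|z^4| = 26244


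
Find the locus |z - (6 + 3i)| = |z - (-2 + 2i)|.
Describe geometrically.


Equal distances means the locus is the perpendicular bisector of z1 and z2.
Midpoint = ((6+(-2))/2, (3+2)/2) = (2.0000, 2.5000)

Perpendicular bisector through (2.0000, 2.5000)


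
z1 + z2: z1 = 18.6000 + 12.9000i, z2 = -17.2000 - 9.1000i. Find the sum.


Real: 18.6 - 17.2 = 1.4
Imag: 12.9 - 9.1 = 3.8

1.4000 + 3.8000i


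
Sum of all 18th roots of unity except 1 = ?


With w = e^(2*pi*i/18), all 18 of the 18th roots of unity w^0 = 1, w, ..., w^(17) sum to 0: 1 + w + ... + w^(17) = (1 - w^18)/(1 - w) = 0 since w^18 = 1, w ≠ 1.
Removing the root 1: w + w^2 + ... + w^(17) = 0 - 1 = -1

Sum = -1


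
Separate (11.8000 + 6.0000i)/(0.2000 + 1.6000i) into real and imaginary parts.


Multiply by conjugate: (11.8000 + 6.0000i)(0.2000 - 1.6000i) / (0.2^2 + 1.6^2)
Numerator real = 11.8*0.2 + 6*1.6 = 11.96
Numerator imag = 6*0.2 - 11.8*1.6 = -17.68
Denominator = 2.6
Re(z) = 11.96/2.6 = 4.6000
Im(z) = -17.68/2.6 = -6.8000

Re(z) = 4.6000, Im(z) = -6.8000


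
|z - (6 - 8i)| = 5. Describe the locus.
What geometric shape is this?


|z - z0| = r is a circle with center z0 and radius r.
Center = (6, -8), radius = 5

Circle with center (6, -8) and radius 5


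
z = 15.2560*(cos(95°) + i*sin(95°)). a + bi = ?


a = 15.2560*cos(95°) = 15.2560*(-0.0871557) = -1.3296
b = 15.2560*sin(95°) = 15.2560*0.99619 = 15.1979

-1.3296 + 15.1979i


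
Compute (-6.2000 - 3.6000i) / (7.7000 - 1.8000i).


Conjugate of z2 = 7.7000 + 1.8000i
Numerator: (-6.2000 - 3.6000i)(7.7000 + 1.8000i) = -41.2600 - 38.8800i
Denominator: 7.7^2 + (-1.8)^2 = 62.53
Result = (-41.2600 - 38.8800i)/62.53

-0.6598 - 0.6218i


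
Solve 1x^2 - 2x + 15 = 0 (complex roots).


disc = (-2)^2 - 4*1*15 = 4 - 60 = -56
sqrt(|disc|) = sqrt(56) = 7.4833
Real part = 2/(2*1) = 1.0000
Imag part = 7.4833/(2*1) = 3.7417

1.0000 ± 3.7417i


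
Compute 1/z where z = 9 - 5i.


|z|^2 = 81+25 = 106
1/z = (9 + 5i)/106

1/z = 0.0849 + 0.0472i


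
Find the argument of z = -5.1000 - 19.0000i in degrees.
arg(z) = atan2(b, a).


Re = -5.1, Im = -19
arg = atan2(-19, -5.1) = -105.0252 degrees

arg(z) = -105.0252 degrees


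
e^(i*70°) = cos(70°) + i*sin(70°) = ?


cos(70°) = 0.3420
sin(70°) = 0.9397

e^(i*70°) = 0.3420 + 0.9397i


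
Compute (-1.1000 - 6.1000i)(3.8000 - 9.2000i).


Real = -1.1*3.8 - (-6.1)*(-9.2) = -4.18 - 56.12 = -60.3
Imag = -1.1*(-9.2) + 3.8*(-6.1) = 10.12 - (23.18) = -13.06

-60.3000 - 13.0600i


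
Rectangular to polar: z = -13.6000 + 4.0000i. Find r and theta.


r = sqrt(184.96+16) = sqrt(200.96) = 14.1760
theta = atan2(4, -13.6) = 163.6105 degrees

r = 14.1760, theta = 163.6105 degrees


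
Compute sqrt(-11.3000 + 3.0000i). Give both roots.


|z| = sqrt(127.69+9) = 11.6914
sqrt((|z|+a)/2) = sqrt((11.6914+(-11.3))/2) = sqrt(0.1957) = 0.4424
sqrt((|z|-a)/2) = sqrt((11.6914-(-11.3))/2) = sqrt(11.4957) = 3.3905

±(0.4424 + 3.3905i) i.e. 0.4424 + 3.3905i and -0.4424 - 3.3905i


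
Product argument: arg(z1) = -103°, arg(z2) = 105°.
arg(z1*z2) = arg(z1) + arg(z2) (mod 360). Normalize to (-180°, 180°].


arg(z1*z2) = -103° + 105° = 2°
Normalized to (-180°, 180°]: 2°

2°


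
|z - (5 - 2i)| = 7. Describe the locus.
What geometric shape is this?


|z - z0| = r is a circle with center z0 and radius r.
Center = (5, -2), radius = 7

Circle with center (5, -2) and radius 7


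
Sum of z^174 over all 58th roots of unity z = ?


The roots are w_k = w^k with w = e^(2*pi*i/58), and (w^k)^174 = (w^174)^k.
So S = 1 + u + u^2 + ... + u^(57) with u = w^174.
174 = 3*58 + 0, so 174 is a multiple of 58 and u = (w^58)^3 = 1.
Every one of the 58 terms equals 1: S = 58

S = 58


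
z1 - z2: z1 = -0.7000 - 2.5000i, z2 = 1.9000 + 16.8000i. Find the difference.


Real: -0.7 - 1.9 = -2.6
Imag: -2.5 - 16.8 = -19.3

-2.6000 - 19.3000i


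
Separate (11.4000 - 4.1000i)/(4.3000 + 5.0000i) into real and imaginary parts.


Multiply by conjugate: (11.4000 - 4.1000i)(4.3000 - 5.0000i) / (4.3^2 + 5^2)
Numerator real = 11.4*4.3 - (4.1)*5 = 28.52
Numerator imag = -4.1*4.3 - 11.4*5 = -74.63
Denominator = 43.49
Re(z) = 28.52/43.49 = 0.6558
Im(z) = -74.63/43.49 = -1.7160

Re(z) = 0.6558, Im(z) = -1.7160


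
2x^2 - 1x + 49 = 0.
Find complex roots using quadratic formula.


disc = (-1)^2 - 4*2*49 = 1 - 392 = -391
sqrt(|disc|) = sqrt(391) = 19.7737
Real part = 1/(2*2) = 0.2500
Imag part = 19.7737/(2*2) = 4.9434

0.2500 ± 4.9434i


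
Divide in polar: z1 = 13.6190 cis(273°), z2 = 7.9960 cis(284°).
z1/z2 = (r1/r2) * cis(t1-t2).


r = 13.6190 / 7.9960 = 1.7032
theta = 273° - 284° = -11° = 349° (mod 360)

1.7032 cis(349°)


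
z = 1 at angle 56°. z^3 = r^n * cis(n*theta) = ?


r^3 = 1^3 = 1
n*theta = 3*56° = 168° = 168° (mod 360)
a = 1*cos(168°) = -0.9781
b = 1*sin(168°) = 0.2079

1 cis(168°) = -0.9781 + 0.2079i


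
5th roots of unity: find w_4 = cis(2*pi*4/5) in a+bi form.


Angle = 360*4/5 = 288°
a = cos(288°) = 0.3090
b = sin(288°) = -0.9511

0.3090 - 0.9511i


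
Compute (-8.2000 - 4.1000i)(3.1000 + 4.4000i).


Real = -8.2*3.1 - (-4.1)*4.4 = -25.42 - (-18.04) = -7.38
Imag = -8.2*4.4 + 3.1*(-4.1) = -36.08 - (12.71) = -48.79

-7.3800 - 48.7900i


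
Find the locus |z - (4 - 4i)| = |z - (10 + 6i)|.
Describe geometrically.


Equal distances means the locus is the perpendicular bisector of z1 and z2.
Midpoint = ((4+10)/2, (-4+6)/2) = (7.0000, 1.0000)

Perpendicular bisector through (7.0000, 1.0000)


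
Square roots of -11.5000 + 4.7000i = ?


|z| = sqrt(132.25+22.09) = 12.4234
sqrt((|z|+a)/2) = sqrt((12.4234+(-11.5))/2) = sqrt(0.4617) = 0.6795
sqrt((|z|-a)/2) = sqrt((12.4234-(-11.5))/2) = sqrt(11.9617) = 3.4586

±(0.6795 + 3.4586i) i.e. 0.6795 + 3.4586i and -0.6795 - 3.4586i


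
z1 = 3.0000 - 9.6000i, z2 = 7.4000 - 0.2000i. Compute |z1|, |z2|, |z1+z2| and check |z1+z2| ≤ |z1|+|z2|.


|z1| = sqrt(3^2 + (-9.6)^2) = sqrt(101.16) = 10.0578
|z2| = sqrt(7.4^2 + (-0.2)^2) = sqrt(54.8) = 7.4027
z1+z2 = 10.4000 - 9.8000i
|z1+z2| = sqrt(204.2) = 14.2899
|z1|+|z2| = 10.0578 + 7.4027 = 17.4605

|z1+z2| = 14.2899 ≤ |z1|+|z2| = 17.4605 (verified)


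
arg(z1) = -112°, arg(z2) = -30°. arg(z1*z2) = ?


arg(z1*z2) = -112° - 30° = -142°
Normalized to (-180°, 180°]: -142°

-142°


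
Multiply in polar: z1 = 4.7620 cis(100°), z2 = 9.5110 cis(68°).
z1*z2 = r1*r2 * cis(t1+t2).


r = 4.7620 * 9.5110 = 45.2914
theta = 100° + 68° = 168° = 168° (mod 360)

45.2914 cis(168°)


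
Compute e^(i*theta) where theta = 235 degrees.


cos(235°) = -0.5736
sin(235°) = -0.8192

e^(i*235°) = -0.5736 - 0.8192i


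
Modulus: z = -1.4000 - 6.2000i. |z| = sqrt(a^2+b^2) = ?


|z| = sqrt((-1.4)^2 + (-6.2)^2) = sqrt(1.96 + 38.44) = sqrt(40.4) = 6.3561

|z| = 6.3561


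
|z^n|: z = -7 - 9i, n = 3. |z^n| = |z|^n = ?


|z| = sqrt(49+81) = sqrt(130) = 11.4018
|z^3| = |z|^3 = (sqrt(130))^3 = 130*sqrt(130)

|z^3| = 130*sqrt(130) ≈ 1482.2281


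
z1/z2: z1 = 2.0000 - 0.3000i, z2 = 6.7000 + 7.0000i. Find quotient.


Conjugate of z2 = 6.7000 - 7.0000i
Numerator: (2.0000 - 0.3000i)(6.7000 - 7.0000i) = 11.3000 - 16.0100i
Denominator: 6.7^2 + 7^2 = 93.89
Result = (11.3000 - 16.0100i)/93.89

0.1204 - 0.1705i


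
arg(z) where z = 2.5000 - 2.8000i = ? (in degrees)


Re = 2.5, Im = -2.8
arg = atan2(-2.8, 2.5) = -48.2397 degrees

arg(z) = -48.2397 degrees


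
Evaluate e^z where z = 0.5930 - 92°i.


e^0.5930 = 1.8094
cos(-92°) = -0.0349
sin(-92°) = -0.9994
Real = 1.8094*(-0.0349) = -0.0631
Imag = 1.8094*(-0.9994) = -1.8083

-0.0631 - 1.8083i


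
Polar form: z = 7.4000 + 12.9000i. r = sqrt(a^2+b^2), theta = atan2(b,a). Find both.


r = sqrt(54.76+166.41) = sqrt(221.17) = 14.8718
theta = atan2(12.9, 7.4) = 60.1595 degrees

r = 14.8718, theta = 60.1595 degrees


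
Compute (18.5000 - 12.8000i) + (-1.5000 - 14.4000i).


Real: 18.5 - 1.5 = 17
Imag: -12.8 - 14.4 = -27.2

17.0000 - 27.2000i


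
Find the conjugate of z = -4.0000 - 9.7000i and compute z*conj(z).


z_bar = -4.0000 + 9.7000i
z*z_bar = (-4)^2 + (-9.7)^2 = 16 + 94.09 = 110.09

z_bar = -4.0000 + 9.7000i, z*z_bar = 110.09


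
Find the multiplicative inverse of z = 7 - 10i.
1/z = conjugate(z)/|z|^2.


|z|^2 = 49+100 = 149
1/z = (7 + 10i)/149

1/z = 0.0470 + 0.0671i


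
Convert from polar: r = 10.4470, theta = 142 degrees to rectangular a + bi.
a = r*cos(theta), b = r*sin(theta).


a = 10.4470*cos(142°) = 10.4470*(-0.78801) = -8.2323
b = 10.4470*sin(142°) = 10.4470*0.61566 = 6.4318

-8.2323 + 6.4318i


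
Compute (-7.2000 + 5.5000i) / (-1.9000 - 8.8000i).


Conjugate of z2 = -1.9000 + 8.8000i
Numerator: (-7.2000 + 5.5000i)(-1.9000 + 8.8000i) = -34.7200 - 73.8100i
Denominator: (-1.9)^2 + (-8.8)^2 = 81.05
Result = (-34.7200 - 73.8100i)/81.05

-0.4284 - 0.9107i


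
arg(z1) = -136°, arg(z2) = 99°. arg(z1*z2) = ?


arg(z1*z2) = -136° + 99° = -37°
Normalized to (-180°, 180°]: -37°

-37°


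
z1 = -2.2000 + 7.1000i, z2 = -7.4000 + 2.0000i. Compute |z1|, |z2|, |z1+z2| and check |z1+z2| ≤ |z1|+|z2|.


|z1| = sqrt((-2.2)^2 + 7.1^2) = sqrt(55.25) = 7.4330
|z2| = sqrt((-7.4)^2 + 2^2) = sqrt(58.76) = 7.6655
z1+z2 = -9.6000 + 9.1000i
|z1+z2| = sqrt(174.97) = 13.2276
|z1|+|z2| = 7.4330 + 7.6655 = 15.0985

|z1+z2| = 13.2276 ≤ |z1|+|z2| = 15.0985 (verified)


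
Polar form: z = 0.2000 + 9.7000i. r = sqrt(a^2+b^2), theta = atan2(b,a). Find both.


r = sqrt(0.04+94.09) = sqrt(94.13) = 9.7021
theta = atan2(9.7, 0.2) = 88.8188 degrees

r = 9.7021, theta = 88.8188 degrees


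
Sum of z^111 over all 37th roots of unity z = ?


The roots are w_k = w^k with w = e^(2*pi*i/37), and (w^k)^111 = (w^111)^k.
So S = 1 + u + u^2 + ... + u^(36) with u = w^111.
111 = 3*37 + 0, so 111 is a multiple of 37 and u = (w^37)^3 = 1.
Every one of the 37 terms equals 1: S = 37

S = 37


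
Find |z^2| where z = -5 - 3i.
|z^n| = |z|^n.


|z| = sqrt(25+9) = sqrt(34) = 5.8310
|z^2| = |z|^2 = (sqrt(34))^2 = 34

|z^2| = 34


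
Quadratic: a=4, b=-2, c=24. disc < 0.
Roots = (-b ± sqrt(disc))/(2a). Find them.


disc = (-2)^2 - 4*4*24 = 4 - 384 = -380
sqrt(|disc|) = sqrt(380) = 19.4936
Real part = 2/(2*4) = 0.2500
Imag part = 19.4936/(2*4) = 2.4367

0.2500 ± 2.4367i


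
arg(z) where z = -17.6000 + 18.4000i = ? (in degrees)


Re = -17.6, Im = 18.4
arg = atan2(18.4, -17.6) = 133.7270 degrees

arg(z) = 133.7270 degrees


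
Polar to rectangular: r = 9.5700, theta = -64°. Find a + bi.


a = 9.5700*cos(-64°) = 9.5700*0.43837 = 4.1952
b = 9.5700*sin(-64°) = 9.5700*(-0.8988) = -8.6015

4.1952 - 8.6015i


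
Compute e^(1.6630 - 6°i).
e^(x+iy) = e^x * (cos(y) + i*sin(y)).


e^1.6630 = 5.2751
cos(-6°) = 0.99452
sin(-6°) = -0.10453
Real = 5.2751*0.99452 = 5.2462
Imag = 5.2751*(-0.10453) = -0.5514

5.2462 - 0.5514i


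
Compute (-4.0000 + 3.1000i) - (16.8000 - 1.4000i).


Real: -4 - 16.8 = -20.8
Imag: 3.1 + 1.4 = 4.5

-20.8000 + 4.5000i


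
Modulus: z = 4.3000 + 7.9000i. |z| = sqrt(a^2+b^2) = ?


|z| = sqrt(4.3^2 + 7.9^2) = sqrt(18.49 + 62.41) = sqrt(80.9) = 8.9944

|z| = 8.9944


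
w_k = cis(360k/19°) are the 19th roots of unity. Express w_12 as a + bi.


Angle = 360*12/19 = 227.3684°
a = cos(227.3684°) = -0.6773
b = sin(227.3684°) = -0.7357

-0.6773 - 0.7357i


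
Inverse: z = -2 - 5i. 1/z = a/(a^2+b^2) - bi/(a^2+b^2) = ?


|z|^2 = 4+25 = 29
1/z = (-2 + 5i)/29

1/z = -0.0690 + 0.1724i


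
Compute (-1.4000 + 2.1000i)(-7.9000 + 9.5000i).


Real = -1.4*(-7.9) - 2.1*9.5 = 11.06 - 19.95 = -8.89
Imag = -1.4*9.5 - (7.9)*2.1 = -13.3 - (16.59) = -29.89

-8.8900 - 29.8900i


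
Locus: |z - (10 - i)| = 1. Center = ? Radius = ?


|z - z0| = r is a circle with center z0 and radius r.
Center = (10, -1), radius = 1

Circle with center (10, -1) and radius 1
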